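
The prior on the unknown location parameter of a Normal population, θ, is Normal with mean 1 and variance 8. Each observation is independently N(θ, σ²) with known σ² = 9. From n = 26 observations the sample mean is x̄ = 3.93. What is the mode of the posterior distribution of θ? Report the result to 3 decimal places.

θ̂_MAP = 3.808

n = 26, x̄ = 3.93.
For a Normal prior and Normal likelihood with known variance, the posterior is Normal; its mode equals its mean, the precision-weighted average.
Prior precision 1/σ₀² = 1/8 = 0.125; data precision n/σ² = 26/9.
θ̂ = (0.125·1 + (26/9)·3.93) / (0.125 + 26/9) = (6887/600)/(217/72) = 20661/5425 ≈ 3.808.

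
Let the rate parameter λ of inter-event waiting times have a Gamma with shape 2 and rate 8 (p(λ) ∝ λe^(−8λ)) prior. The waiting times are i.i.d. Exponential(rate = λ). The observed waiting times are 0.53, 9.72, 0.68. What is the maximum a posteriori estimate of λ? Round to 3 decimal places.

The Exponential(rate=λ) likelihood is ∝ λ^n e^(−λΣtᵢ). Here n = 3 and Σtᵢ = 0.53 + 9.72 + 0.68 = 10.93.
Posterior ∝ λe^(−8λ) · λ^3e^(−10.93λ) = λ^4e^(−18.93λ), i.e. Gamma(5, 18.93).
Mode = (a−1)/b = 4/18.93 ≈ 0.211.

λ̂_MAP = 0.211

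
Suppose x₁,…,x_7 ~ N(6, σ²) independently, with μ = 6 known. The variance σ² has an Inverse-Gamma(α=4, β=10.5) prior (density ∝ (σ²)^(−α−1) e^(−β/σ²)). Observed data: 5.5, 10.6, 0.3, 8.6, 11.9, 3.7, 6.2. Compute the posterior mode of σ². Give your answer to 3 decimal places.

σ̂²_MAP = 7.165

Sum of squared deviations about the known mean: SS = (5.5−6)² + (10.6−6)² + (0.3−6)² + (8.6−6)² + (11.9−6)² + (3.7−6)² + (6.2−6)² = 100.8.
The Normal likelihood contributes (σ²)^(−n/2) exp(−SS/(2σ²)), so the posterior is Inverse-Gamma(α + n/2, β + SS/2) = Inverse-Gamma(7.5, 60.9).
The mode of Inverse-Gamma(a, b) is b/(a+1) = 60.9/8.5 ≈ 7.165.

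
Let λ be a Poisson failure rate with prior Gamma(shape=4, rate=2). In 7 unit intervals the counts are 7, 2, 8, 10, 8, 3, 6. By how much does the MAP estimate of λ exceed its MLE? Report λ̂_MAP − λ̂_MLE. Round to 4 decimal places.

MAP − MLE = -1.0635

Σxᵢ = 44. Posterior is Gamma(48, 9); MAP = (48−1)/9 = 47/9 ≈ 5.22222.
MLE = x̄ = 44/7 ≈ 6.28571.
Difference = 47/9 − 44/7 = -67/63 ≈ -1.0635.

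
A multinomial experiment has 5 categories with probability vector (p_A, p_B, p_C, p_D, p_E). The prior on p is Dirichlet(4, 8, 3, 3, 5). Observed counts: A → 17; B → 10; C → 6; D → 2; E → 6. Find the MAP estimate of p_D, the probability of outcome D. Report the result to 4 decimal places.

The posterior is Dirichlet(αᵢ + nᵢ) = Dirichlet(21, 18, 9, 5, 11).
For a Dirichlet(a₁,…,a_K) with all aᵢ > 1, the mode has j-th component (aⱼ − 1)/(Σaᵢ − K).
Here Σaᵢ = 64 and K = 5, so p_D = (5 − 1)/(64 − 5) = 4/59 ≈ 0.0678.

MAP estimate of p_D = 0.0678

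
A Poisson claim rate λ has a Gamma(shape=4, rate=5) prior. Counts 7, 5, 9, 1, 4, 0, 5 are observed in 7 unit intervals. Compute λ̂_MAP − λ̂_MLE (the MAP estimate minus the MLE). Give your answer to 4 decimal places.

Σxᵢ = 31. Posterior is Gamma(35, 12); MAP = (35−1)/12 = 34/12 ≈ 2.83333.
MLE = x̄ = 31/7 ≈ 4.42857.
Difference = 34/12 − 31/7 = -67/42 ≈ -1.5952.

MAP − MLE = -1.5952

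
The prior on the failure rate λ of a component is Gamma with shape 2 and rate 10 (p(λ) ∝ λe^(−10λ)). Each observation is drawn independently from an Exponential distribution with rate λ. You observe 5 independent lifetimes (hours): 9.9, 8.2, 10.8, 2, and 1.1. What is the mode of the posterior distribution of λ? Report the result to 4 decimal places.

The Exponential(rate=λ) likelihood is ∝ λ^n e^(−λΣtᵢ). Here n = 5 and Σtᵢ = 9.9 + 8.2 + 10.8 + 2 + 1.1 = 32.
Posterior ∝ λe^(−10λ) · λ^5e^(−32λ) = λ^6e^(−42λ), i.e. Gamma(7, 42).
Mode = (a−1)/b = 6/42 ≈ 0.1429.

λ̂_MAP = 0.1429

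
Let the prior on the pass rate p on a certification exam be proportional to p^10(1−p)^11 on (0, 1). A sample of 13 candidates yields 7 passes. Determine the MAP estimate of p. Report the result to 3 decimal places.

The prior density ∝ p^10(1−p)^11 is the kernel of Beta(11, 12).
Data: 7 successes in 13 trials. The binomial likelihood contributes p^7(1−p)^6, so the posterior is Beta(11+7, 12+6) = Beta(18, 18).
For Beta(a, b) with a, b > 1 the mode is (a−1)/(a+b−2) = 17/34 ≈ 0.500.

p̂_MAP = 0.500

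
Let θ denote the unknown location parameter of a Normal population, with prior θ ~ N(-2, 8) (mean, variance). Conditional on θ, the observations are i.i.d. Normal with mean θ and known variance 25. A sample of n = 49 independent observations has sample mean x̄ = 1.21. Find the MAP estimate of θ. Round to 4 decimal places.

θ̂_MAP = 1.0176

n = 49, x̄ = 1.21.
For a Normal prior and Normal likelihood with known variance, the posterior is Normal; its mode equals its mean, the precision-weighted average.
Prior precision 1/σ₀² = 1/8 = 0.125; data precision n/σ² = 49/25 = 1.96.
θ̂ = (0.125·(-2) + 1.96·1.21) / (0.125 + 1.96) = 2.1216/2.085 = 3536/3475 ≈ 1.0176.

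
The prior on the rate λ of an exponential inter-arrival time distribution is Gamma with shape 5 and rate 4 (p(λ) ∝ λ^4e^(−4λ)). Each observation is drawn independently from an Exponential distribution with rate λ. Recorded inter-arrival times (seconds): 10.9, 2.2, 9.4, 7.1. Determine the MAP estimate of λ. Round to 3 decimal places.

The Exponential(rate=λ) likelihood is ∝ λ^n e^(−λΣtᵢ). Here n = 4 and Σtᵢ = 10.9 + 2.2 + 9.4 + 7.1 = 29.6.
Posterior ∝ λ^4e^(−4λ) · λ^4e^(−29.6λ) = λ^8e^(−33.6λ), i.e. Gamma(9, 33.6).
Mode = (a−1)/b = 8/33.6 ≈ 0.238.

λ̂_MAP = 0.238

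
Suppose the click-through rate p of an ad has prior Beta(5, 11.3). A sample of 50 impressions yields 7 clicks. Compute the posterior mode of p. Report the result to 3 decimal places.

p̂_MAP = 0.171

Prior: Beta(5, 11.3).
Data: 7 successes in 50 trials. The binomial likelihood contributes p^7(1−p)^43, so the posterior is Beta(5+7, 11.3+43) = Beta(12, 54.3).
For Beta(a, b) with a, b > 1 the mode is (a−1)/(a+b−2) = 11/64.3 ≈ 0.171.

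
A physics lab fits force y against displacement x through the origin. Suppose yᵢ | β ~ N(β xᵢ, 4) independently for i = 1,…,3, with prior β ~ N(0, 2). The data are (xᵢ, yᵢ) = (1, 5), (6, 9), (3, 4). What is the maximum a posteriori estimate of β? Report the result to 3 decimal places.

β̂_MAP = 1.479

log p(β | y) = −Σ(yᵢ − βxᵢ)²/(2·4) − β²/(2·2) + const.
Setting the derivative to zero: Σxᵢ(yᵢ − βxᵢ)/4 − β/2 = 0, so β = Σxᵢyᵢ / (Σxᵢ² + σ²/τ²).
Σxᵢyᵢ = 1·5 + 6·9 + 3·4 = 71; Σxᵢ² = 46; σ²/τ² = 2.
β̂_MAP = 71 / (46 + 2) = 71/48 ≈ 1.479.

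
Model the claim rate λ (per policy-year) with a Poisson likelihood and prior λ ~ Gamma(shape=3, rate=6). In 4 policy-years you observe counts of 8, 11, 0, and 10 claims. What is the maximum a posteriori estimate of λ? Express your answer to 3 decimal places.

Σxᵢ = 8+11+0+10 = 29, with n = 4.
Posterior ∝ λ^2e^(−6λ) · λ^29e^(−4λ) = λ^31e^(−10λ), i.e. Gamma(shape=32, rate=10).
The mode of a Gamma(a, b) with a ≥ 1 (shape–rate) is (a−1)/b = 31/10 ≈ 3.100.

λ̂_MAP = 3.100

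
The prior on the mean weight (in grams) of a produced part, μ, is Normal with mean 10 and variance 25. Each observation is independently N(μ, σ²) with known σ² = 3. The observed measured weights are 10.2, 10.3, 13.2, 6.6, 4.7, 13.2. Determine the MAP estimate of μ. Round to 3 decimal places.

μ̂_MAP = 9.706

n = 6; x̄ = (10.2 + 10.3 + 13.2 + 6.6 + 4.7 + 13.2)/6 = 58.2/6 = 9.7.
For a Normal prior and Normal likelihood with known variance, the posterior is Normal; its mode equals its mean, the precision-weighted average.
Prior precision 1/σ₀² = 1/25 = 0.04; data precision n/σ² = 6/3 = 2.
μ̂ = (0.04·10 + 2·9.7) / (0.04 + 2) = 19.8/2.04 = 165/17 ≈ 9.706.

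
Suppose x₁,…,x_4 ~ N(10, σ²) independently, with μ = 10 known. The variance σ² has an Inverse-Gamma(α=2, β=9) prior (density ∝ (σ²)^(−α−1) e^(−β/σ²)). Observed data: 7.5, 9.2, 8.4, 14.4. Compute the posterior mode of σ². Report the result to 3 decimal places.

Sum of squared deviations about the known mean: SS = (7.5−10)² + (9.2−10)² + (8.4−10)² + (14.4−10)² = 28.81.
The Normal likelihood contributes (σ²)^(−n/2) exp(−SS/(2σ²)), so the posterior is Inverse-Gamma(α + n/2, β + SS/2) = Inverse-Gamma(4, 23.405).
The mode of Inverse-Gamma(a, b) is b/(a+1) = 23.405/5 ≈ 4.681.

σ̂²_MAP = 4.681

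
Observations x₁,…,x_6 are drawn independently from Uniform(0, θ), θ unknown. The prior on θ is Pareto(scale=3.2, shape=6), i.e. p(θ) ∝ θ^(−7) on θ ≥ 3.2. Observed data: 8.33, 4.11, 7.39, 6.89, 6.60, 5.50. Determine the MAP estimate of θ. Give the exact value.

The Uniform(0, θ) likelihood is θ^(−n) for θ ≥ max(xᵢ), zero otherwise. Here max(xᵢ) = 8.33.
Posterior ∝ θ^(−7) · θ^(−6) = θ^(−13) on θ ≥ max(3.2, 8.33) = 8.33.
This density is strictly decreasing in θ, so the posterior mode lies at the lower boundary of the support.

θ̂_MAP = 8.33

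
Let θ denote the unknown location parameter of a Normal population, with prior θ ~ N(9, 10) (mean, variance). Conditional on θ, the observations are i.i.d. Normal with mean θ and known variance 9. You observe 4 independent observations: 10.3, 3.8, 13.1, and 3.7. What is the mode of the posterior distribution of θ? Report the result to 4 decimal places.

θ̂_MAP = 7.9592

n = 4; x̄ = (10.3 + 3.8 + 13.1 + 3.7)/4 = 30.9/4 = 7.725.
For a Normal prior and Normal likelihood with known variance, the posterior is Normal; its mode equals its mean, the precision-weighted average.
Prior precision 1/σ₀² = 1/10 = 0.1; data precision n/σ² = 4/9.
θ̂ = (0.1·9 + (4/9)·7.725) / (0.1 + 4/9) = (13/3)/(49/90) = 390/49 ≈ 7.9592.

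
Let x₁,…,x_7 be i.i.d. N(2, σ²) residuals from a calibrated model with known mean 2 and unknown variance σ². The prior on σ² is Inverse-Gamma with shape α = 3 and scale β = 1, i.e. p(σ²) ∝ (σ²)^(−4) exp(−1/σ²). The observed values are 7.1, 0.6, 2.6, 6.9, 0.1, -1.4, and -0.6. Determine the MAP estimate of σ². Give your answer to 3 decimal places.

σ̂²_MAP = 5.085

Sum of squared deviations about the known mean: SS = (7.1−2)² + (0.6−2)² + (2.6−2)² + (6.9−2)² + (0.1−2)² + (-1.4−2)² + (-0.6−2)² = 74.27.
The Normal likelihood contributes (σ²)^(−n/2) exp(−SS/(2σ²)), so the posterior is Inverse-Gamma(α + n/2, β + SS/2) = Inverse-Gamma(6.5, 38.135).
The mode of Inverse-Gamma(a, b) is b/(a+1) = 38.135/7.5 ≈ 5.085.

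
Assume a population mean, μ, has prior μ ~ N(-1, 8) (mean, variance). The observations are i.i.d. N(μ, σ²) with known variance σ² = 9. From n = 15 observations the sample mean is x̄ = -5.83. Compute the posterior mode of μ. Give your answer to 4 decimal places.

n = 15, x̄ = -5.83.
For a Normal prior and Normal likelihood with known variance, the posterior is Normal; its mode equals its mean, the precision-weighted average.
Prior precision 1/σ₀² = 1/8 = 0.125; data precision n/σ² = 15/9 = 5/3.
μ̂ = (0.125·(-1) + (5/3)·(-5.83)) / (0.125 + 5/3) = (-1181/120)/(43/24) = -1181/215 ≈ -5.4930.

μ̂_MAP = -5.4930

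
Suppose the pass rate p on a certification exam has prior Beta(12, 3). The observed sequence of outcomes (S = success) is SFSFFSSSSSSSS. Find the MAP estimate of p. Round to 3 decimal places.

Prior: Beta(12, 3).
Data: 10 successes in 13 trials (from the sequence). The binomial likelihood contributes p^10(1−p)^3, so the posterior is Beta(12+10, 3+3) = Beta(22, 6).
For Beta(a, b) with a, b > 1 the mode is (a−1)/(a+b−2) = 21/26 ≈ 0.808.

p̂_MAP = 0.808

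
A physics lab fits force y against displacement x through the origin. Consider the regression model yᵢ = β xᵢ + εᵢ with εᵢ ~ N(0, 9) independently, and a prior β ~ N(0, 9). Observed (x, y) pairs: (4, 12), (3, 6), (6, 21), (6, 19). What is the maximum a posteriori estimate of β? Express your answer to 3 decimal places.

log p(β | y) = −Σ(yᵢ − βxᵢ)²/(2·9) − β²/(2·9) + const.
Setting the derivative to zero: Σxᵢ(yᵢ − βxᵢ)/9 − β/9 = 0, so β = Σxᵢyᵢ / (Σxᵢ² + σ²/τ²).
Σxᵢyᵢ = 4·12 + 3·6 + 6·21 + 6·19 = 306; Σxᵢ² = 97; σ²/τ² = 1.
β̂_MAP = 306 / (97 + 1) = 306/98 ≈ 3.122.

β̂_MAP = 3.122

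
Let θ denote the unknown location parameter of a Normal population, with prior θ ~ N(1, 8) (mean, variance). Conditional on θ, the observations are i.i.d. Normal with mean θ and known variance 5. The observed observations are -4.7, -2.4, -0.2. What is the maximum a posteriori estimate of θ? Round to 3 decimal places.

n = 3; x̄ = ((-4.7) + (-2.4) + (-0.2))/3 = -7.3/3 = -73/30 ≈ -2.4333.
For a Normal prior and Normal likelihood with known variance, the posterior is Normal; its mode equals its mean, the precision-weighted average.
Prior precision 1/σ₀² = 1/8 = 0.125; data precision n/σ² = 3/5 = 0.6.
θ̂ = (0.125·1 + 0.6·(-73/30)) / (0.125 + 0.6) = (-1.335)/0.725 = -267/145 ≈ -1.841.

θ̂_MAP = -1.841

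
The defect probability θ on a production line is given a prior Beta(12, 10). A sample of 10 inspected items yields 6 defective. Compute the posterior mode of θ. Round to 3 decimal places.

θ̂_MAP = 0.567

Prior: Beta(12, 10).
Data: 6 successes in 10 trials. The binomial likelihood contributes θ^6(1−θ)^4, so the posterior is Beta(12+6, 10+4) = Beta(18, 14).
For Beta(a, b) with a, b > 1 the mode is (a−1)/(a+b−2) = 17/30 ≈ 0.567.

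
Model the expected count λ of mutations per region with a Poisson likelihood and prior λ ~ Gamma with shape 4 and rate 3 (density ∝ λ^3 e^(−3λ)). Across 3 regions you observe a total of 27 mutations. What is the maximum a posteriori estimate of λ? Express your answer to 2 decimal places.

Σxᵢ = 27, n = 3.
Posterior ∝ λ^3e^(−3λ) · λ^27e^(−3λ) = λ^30e^(−6λ), i.e. Gamma(shape=31, rate=6).
The mode of a Gamma(a, b) with a ≥ 1 (shape–rate) is (a−1)/b = 30/6 ≈ 5.00.

λ̂_MAP = 5.00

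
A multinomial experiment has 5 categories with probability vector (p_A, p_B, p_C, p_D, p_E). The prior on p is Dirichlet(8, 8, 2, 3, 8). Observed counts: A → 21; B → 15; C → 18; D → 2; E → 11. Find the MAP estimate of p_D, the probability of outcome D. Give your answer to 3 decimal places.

The posterior is Dirichlet(αᵢ + nᵢ) = Dirichlet(29, 23, 20, 5, 19).
For a Dirichlet(a₁,…,a_K) with all aᵢ > 1, the mode has j-th component (aⱼ − 1)/(Σaᵢ − K).
Here Σaᵢ = 96 and K = 5, so p_D = (5 − 1)/(96 − 5) = 4/91 ≈ 0.044.

MAP estimate of p_D = 0.044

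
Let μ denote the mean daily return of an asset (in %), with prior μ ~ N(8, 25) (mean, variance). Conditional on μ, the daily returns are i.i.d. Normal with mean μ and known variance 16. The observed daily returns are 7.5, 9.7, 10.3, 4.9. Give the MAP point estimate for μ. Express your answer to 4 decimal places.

μ̂_MAP = 8.0862

n = 4; x̄ = (7.5 + 9.7 + 10.3 + 4.9)/4 = 32.4/4 = 8.1.
For a Normal prior and Normal likelihood with known variance, the posterior is Normal; its mode equals its mean, the precision-weighted average.
Prior precision 1/σ₀² = 1/25 = 0.04; data precision n/σ² = 4/16 = 0.25.
μ̂ = (0.04·8 + 0.25·8.1) / (0.04 + 0.25) = 2.345/0.29 = 469/58 ≈ 8.0862.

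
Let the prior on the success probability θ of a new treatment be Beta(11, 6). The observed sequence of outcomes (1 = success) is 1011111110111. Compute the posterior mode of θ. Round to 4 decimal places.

θ̂_MAP = 0.7500

Prior: Beta(11, 6).
Data: 11 successes in 13 trials (from the sequence). The binomial likelihood contributes θ^11(1−θ)^2, so the posterior is Beta(11+11, 6+2) = Beta(22, 8).
For Beta(a, b) with a, b > 1 the mode is (a−1)/(a+b−2) = 21/28 ≈ 0.7500.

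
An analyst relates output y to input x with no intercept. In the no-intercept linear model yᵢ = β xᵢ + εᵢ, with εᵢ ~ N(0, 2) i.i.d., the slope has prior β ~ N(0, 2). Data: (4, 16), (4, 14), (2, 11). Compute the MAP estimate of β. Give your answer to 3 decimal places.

β̂_MAP = 3.838

log p(β | y) = −Σ(yᵢ − βxᵢ)²/(2·2) − β²/(2·2) + const.
Setting the derivative to zero: Σxᵢ(yᵢ − βxᵢ)/2 − β/2 = 0, so β = Σxᵢyᵢ / (Σxᵢ² + σ²/τ²).
Σxᵢyᵢ = 4·16 + 4·14 + 2·11 = 142; Σxᵢ² = 36; σ²/τ² = 1.
β̂_MAP = 142 / (36 + 1) = 142/37 ≈ 3.838.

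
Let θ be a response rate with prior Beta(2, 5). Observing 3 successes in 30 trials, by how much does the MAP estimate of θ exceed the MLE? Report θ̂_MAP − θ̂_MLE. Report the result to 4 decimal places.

Posterior is Beta(5, 32); MAP = (5−1)/(37−2) = 4/35 ≈ 0.11429.
MLE ignores the prior: θ̂_MLE = k/n = 3/30 ≈ 0.10000.
Difference = 4/35 − 3/30 = 1/70 ≈ 0.0143.

MAP − MLE = 0.0143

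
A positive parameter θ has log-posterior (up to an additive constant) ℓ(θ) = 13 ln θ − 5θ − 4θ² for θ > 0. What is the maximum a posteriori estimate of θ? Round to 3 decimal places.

ℓ'(θ) = 13/θ − 5 − 8θ. Setting this to zero and multiplying by θ: 8θ² + 5θ − 13 = 0.
θ = (−5 + √(5² + 4·8·13)) / (2·8) = (−5 + √441) / 16 = (−5 + 21)/16 = 1.
ℓ''(θ) = −13/θ² − 8 < 0, confirming a maximum.

θ̂_MAP = 1.000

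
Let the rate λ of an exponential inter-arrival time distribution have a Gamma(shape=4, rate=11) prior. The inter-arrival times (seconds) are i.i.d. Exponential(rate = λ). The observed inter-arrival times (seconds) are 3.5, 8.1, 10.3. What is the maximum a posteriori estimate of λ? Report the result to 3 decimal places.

The Exponential(rate=λ) likelihood is ∝ λ^n e^(−λΣtᵢ). Here n = 3 and Σtᵢ = 3.5 + 8.1 + 10.3 = 21.9.
Posterior ∝ λ^3e^(−11λ) · λ^3e^(−21.9λ) = λ^6e^(−32.9λ), i.e. Gamma(7, 32.9).
Mode = (a−1)/b = 6/32.9 ≈ 0.182.

λ̂_MAP = 0.182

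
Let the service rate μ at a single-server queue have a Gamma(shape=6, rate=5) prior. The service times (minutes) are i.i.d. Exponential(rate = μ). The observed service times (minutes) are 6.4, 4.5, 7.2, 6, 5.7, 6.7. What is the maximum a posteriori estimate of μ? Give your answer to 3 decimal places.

The Exponential(rate=μ) likelihood is ∝ μ^n e^(−μΣtᵢ). Here n = 6 and Σtᵢ = 6.4 + 4.5 + 7.2 + 6 + 5.7 + 6.7 = 36.5.
Posterior ∝ μ^5e^(−5μ) · μ^6e^(−36.5μ) = μ^11e^(−41.5μ), i.e. Gamma(12, 41.5).
Mode = (a−1)/b = 11/41.5 ≈ 0.265.

μ̂_MAP = 0.265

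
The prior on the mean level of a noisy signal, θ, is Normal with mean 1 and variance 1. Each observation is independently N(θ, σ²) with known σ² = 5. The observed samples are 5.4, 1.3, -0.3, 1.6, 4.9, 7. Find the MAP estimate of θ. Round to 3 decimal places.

n = 6; x̄ = (5.4 + 1.3 + (-0.3) + 1.6 + 4.9 + 7)/6 = 19.9/6 = 199/60 ≈ 3.3167.
For a Normal prior and Normal likelihood with known variance, the posterior is Normal; its mode equals its mean, the precision-weighted average.
Prior precision 1/σ₀² = 1/1 = 1; data precision n/σ² = 6/5 = 1.2.
θ̂ = (1·1 + 1.2·(199/60)) / (1 + 1.2) = 4.98/2.2 = 249/110 ≈ 2.264.

θ̂_MAP = 2.264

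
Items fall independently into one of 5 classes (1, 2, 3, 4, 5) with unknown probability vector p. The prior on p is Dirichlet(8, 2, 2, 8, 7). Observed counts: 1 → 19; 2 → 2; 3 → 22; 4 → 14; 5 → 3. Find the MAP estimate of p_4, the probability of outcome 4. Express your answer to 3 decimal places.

The posterior is Dirichlet(αᵢ + nᵢ) = Dirichlet(27, 4, 24, 22, 10).
For a Dirichlet(a₁,…,a_K) with all aᵢ > 1, the mode has j-th component (aⱼ − 1)/(Σaᵢ − K).
Here Σaᵢ = 87 and K = 5, so p_4 = (22 − 1)/(87 − 5) = 21/82 ≈ 0.256.

MAP estimate: 0.256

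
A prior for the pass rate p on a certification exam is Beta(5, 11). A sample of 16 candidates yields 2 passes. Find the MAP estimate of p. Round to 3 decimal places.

p̂_MAP = 0.200

Prior: Beta(5, 11).
Data: 2 successes in 16 trials. The binomial likelihood contributes p^2(1−p)^14, so the posterior is Beta(5+2, 11+14) = Beta(7, 25).
For Beta(a, b) with a, b > 1 the mode is (a−1)/(a+b−2) = 6/30 ≈ 0.200.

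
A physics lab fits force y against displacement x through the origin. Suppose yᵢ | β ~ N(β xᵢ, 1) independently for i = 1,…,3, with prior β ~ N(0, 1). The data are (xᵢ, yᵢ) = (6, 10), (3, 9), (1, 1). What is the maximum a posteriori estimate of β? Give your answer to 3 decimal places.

β̂_MAP = 1.872

log p(β | y) = −Σ(yᵢ − βxᵢ)²/(2·1) − β²/(2·1) + const.
Setting the derivative to zero: Σxᵢ(yᵢ − βxᵢ)/1 − β/1 = 0, so β = Σxᵢyᵢ / (Σxᵢ² + σ²/τ²).
Σxᵢyᵢ = 6·10 + 3·9 + 1·1 = 88; Σxᵢ² = 46; σ²/τ² = 1.
β̂_MAP = 88 / (46 + 1) = 88/47 ≈ 1.872.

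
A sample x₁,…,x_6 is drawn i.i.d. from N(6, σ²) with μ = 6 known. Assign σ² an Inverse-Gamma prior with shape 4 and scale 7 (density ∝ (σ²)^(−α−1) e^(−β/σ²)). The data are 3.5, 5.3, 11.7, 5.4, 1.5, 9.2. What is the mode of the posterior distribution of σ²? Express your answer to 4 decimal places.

Sum of squared deviations about the known mean: SS = (3.5−6)² + (5.3−6)² + (11.7−6)² + (5.4−6)² + (1.5−6)² + (9.2−6)² = 70.08.
The Normal likelihood contributes (σ²)^(−n/2) exp(−SS/(2σ²)), so the posterior is Inverse-Gamma(α + n/2, β + SS/2) = Inverse-Gamma(7, 42.04).
The mode of Inverse-Gamma(a, b) is b/(a+1) = 42.04/8 ≈ 5.2550.

σ̂²_MAP = 5.2550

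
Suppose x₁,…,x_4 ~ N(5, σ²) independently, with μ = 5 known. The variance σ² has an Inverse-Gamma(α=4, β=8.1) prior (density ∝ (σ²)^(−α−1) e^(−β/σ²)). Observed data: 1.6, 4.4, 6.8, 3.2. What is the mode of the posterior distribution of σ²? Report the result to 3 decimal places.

Sum of squared deviations about the known mean: SS = (1.6−5)² + (4.4−5)² + (6.8−5)² + (3.2−5)² = 18.4.
The Normal likelihood contributes (σ²)^(−n/2) exp(−SS/(2σ²)), so the posterior is Inverse-Gamma(α + n/2, β + SS/2) = Inverse-Gamma(6, 17.3).
The mode of Inverse-Gamma(a, b) is b/(a+1) = 17.3/7 ≈ 2.471.

σ̂²_MAP = 2.471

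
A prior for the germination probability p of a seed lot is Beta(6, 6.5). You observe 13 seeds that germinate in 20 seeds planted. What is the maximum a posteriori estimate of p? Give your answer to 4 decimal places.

Prior: Beta(6, 6.5).
Data: 13 successes in 20 trials. The binomial likelihood contributes p^13(1−p)^7, so the posterior is Beta(6+13, 6.5+7) = Beta(19, 13.5).
For Beta(a, b) with a, b > 1 the mode is (a−1)/(a+b−2) = 18/30.5 ≈ 0.5902.

p̂_MAP = 0.5902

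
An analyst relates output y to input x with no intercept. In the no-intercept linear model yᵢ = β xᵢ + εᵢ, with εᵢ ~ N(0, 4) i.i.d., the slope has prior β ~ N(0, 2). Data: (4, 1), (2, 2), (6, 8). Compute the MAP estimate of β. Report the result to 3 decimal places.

log p(β | y) = −Σ(yᵢ − βxᵢ)²/(2·4) − β²/(2·2) + const.
Setting the derivative to zero: Σxᵢ(yᵢ − βxᵢ)/4 − β/2 = 0, so β = Σxᵢyᵢ / (Σxᵢ² + σ²/τ²).
Σxᵢyᵢ = 4·1 + 2·2 + 6·8 = 56; Σxᵢ² = 56; σ²/τ² = 2.
β̂_MAP = 56 / (56 + 2) = 56/58 ≈ 0.966.

β̂_MAP = 0.966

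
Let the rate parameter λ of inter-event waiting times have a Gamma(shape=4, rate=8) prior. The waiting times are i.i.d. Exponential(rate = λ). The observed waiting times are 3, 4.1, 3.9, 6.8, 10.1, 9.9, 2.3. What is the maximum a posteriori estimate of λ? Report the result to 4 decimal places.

The Exponential(rate=λ) likelihood is ∝ λ^n e^(−λΣtᵢ). Here n = 7 and Σtᵢ = 3 + 4.1 + 3.9 + 6.8 + 10.1 + 9.9 + 2.3 = 40.1.
Posterior ∝ λ^3e^(−8λ) · λ^7e^(−40.1λ) = λ^10e^(−48.1λ), i.e. Gamma(11, 48.1).
Mode = (a−1)/b = 10/48.1 ≈ 0.2079.

λ̂_MAP = 0.2079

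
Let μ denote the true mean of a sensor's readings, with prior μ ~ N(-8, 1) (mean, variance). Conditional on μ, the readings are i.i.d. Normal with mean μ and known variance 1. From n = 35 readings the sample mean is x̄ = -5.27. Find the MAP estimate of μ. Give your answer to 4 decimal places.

μ̂_MAP = -5.3458

n = 35, x̄ = -5.27.
For a Normal prior and Normal likelihood with known variance, the posterior is Normal; its mode equals its mean, the precision-weighted average.
Prior precision 1/σ₀² = 1/1 = 1; data precision n/σ² = 35/1 = 35.
μ̂ = (1·(-8) + 35·(-5.27)) / (1 + 35) = (-192.45)/36 = -1283/240 ≈ -5.3458.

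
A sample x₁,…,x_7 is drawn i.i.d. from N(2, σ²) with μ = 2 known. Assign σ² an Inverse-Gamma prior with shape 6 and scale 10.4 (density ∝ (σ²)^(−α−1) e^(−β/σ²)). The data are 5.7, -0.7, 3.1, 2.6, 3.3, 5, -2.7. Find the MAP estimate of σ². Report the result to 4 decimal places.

σ̂²_MAP = 3.6252

Sum of squared deviations about the known mean: SS = (5.7−2)² + (-0.7−2)² + (3.1−2)² + (2.6−2)² + (3.3−2)² + (5−2)² + (-2.7−2)² = 55.33.
The Normal likelihood contributes (σ²)^(−n/2) exp(−SS/(2σ²)), so the posterior is Inverse-Gamma(α + n/2, β + SS/2) = Inverse-Gamma(9.5, 38.065).
The mode of Inverse-Gamma(a, b) is b/(a+1) = 38.065/10.5 ≈ 3.6252.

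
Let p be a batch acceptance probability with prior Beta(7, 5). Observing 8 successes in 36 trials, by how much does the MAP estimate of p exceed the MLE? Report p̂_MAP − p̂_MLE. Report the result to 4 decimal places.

MAP − MLE = 0.0821

Posterior is Beta(15, 33); MAP = (15−1)/(48−2) = 14/46 ≈ 0.30435.
MLE ignores the prior: p̂_MLE = k/n = 8/36 ≈ 0.22222.
Difference = 14/46 − 8/36 = 17/207 ≈ 0.0821.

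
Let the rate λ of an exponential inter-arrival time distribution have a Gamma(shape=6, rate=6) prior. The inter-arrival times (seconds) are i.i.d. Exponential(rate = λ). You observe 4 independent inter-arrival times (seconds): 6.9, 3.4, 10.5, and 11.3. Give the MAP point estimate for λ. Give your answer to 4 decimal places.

The Exponential(rate=λ) likelihood is ∝ λ^n e^(−λΣtᵢ). Here n = 4 and Σtᵢ = 6.9 + 3.4 + 10.5 + 11.3 = 32.1.
Posterior ∝ λ^5e^(−6λ) · λ^4e^(−32.1λ) = λ^9e^(−38.1λ), i.e. Gamma(10, 38.1).
Mode = (a−1)/b = 9/38.1 ≈ 0.2362.

λ̂_MAP = 0.2362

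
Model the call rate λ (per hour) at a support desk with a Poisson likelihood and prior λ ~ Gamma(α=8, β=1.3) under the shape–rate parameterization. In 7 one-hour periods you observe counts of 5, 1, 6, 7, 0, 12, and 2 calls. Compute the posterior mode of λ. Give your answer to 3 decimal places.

Σxᵢ = 5+1+6+7+0+12+2 = 33, with n = 7.
Posterior ∝ λ^7e^(−1.3λ) · λ^33e^(−7λ) = λ^40e^(−8.3λ), i.e. Gamma(shape=41, rate=8.3).
The mode of a Gamma(a, b) with a ≥ 1 (shape–rate) is (a−1)/b = 40/8.3 ≈ 4.819.

λ̂_MAP = 4.819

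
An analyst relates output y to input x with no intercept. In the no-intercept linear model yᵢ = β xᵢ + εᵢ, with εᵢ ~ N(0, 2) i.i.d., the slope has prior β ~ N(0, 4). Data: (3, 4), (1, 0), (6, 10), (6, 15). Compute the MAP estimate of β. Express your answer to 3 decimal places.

log p(β | y) = −Σ(yᵢ − βxᵢ)²/(2·2) − β²/(2·4) + const.
Setting the derivative to zero: Σxᵢ(yᵢ − βxᵢ)/2 − β/4 = 0, so β = Σxᵢyᵢ / (Σxᵢ² + σ²/τ²).
Σxᵢyᵢ = 3·4 + 1·0 + 6·10 + 6·15 = 162; Σxᵢ² = 82; σ²/τ² = 0.5.
β̂_MAP = 162 / (82 + 0.5) = 162/82.5 ≈ 1.964.

β̂_MAP = 1.964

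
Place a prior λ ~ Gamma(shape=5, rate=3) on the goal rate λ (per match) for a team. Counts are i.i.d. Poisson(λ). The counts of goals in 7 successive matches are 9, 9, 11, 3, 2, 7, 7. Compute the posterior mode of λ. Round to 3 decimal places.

Σxᵢ = 9+9+11+3+2+7+7 = 48, with n = 7.
Posterior ∝ λ^4e^(−3λ) · λ^48e^(−7λ) = λ^52e^(−10λ), i.e. Gamma(shape=53, rate=10).
The mode of a Gamma(a, b) with a ≥ 1 (shape–rate) is (a−1)/b = 52/10 ≈ 5.200.

λ̂_MAP = 5.200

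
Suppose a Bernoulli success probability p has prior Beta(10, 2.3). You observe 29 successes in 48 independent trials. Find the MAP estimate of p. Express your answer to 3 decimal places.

p̂_MAP = 0.652

Prior: Beta(10, 2.3).
Data: 29 successes in 48 trials. The binomial likelihood contributes p^29(1−p)^19, so the posterior is Beta(10+29, 2.3+19) = Beta(39, 21.3).
For Beta(a, b) with a, b > 1 the mode is (a−1)/(a+b−2) = 38/58.3 ≈ 0.652.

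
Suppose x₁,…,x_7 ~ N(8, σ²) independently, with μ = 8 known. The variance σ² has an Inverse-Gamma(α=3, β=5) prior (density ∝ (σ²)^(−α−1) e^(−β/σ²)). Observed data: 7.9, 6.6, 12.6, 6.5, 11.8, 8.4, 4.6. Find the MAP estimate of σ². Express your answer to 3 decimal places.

Sum of squared deviations about the known mean: SS = (7.9−8)² + (6.6−8)² + (12.6−8)² + (6.5−8)² + (11.8−8)² + (8.4−8)² + (4.6−8)² = 51.54.
The Normal likelihood contributes (σ²)^(−n/2) exp(−SS/(2σ²)), so the posterior is Inverse-Gamma(α + n/2, β + SS/2) = Inverse-Gamma(6.5, 30.77).
The mode of Inverse-Gamma(a, b) is b/(a+1) = 30.77/7.5 ≈ 4.103.

σ̂²_MAP = 4.103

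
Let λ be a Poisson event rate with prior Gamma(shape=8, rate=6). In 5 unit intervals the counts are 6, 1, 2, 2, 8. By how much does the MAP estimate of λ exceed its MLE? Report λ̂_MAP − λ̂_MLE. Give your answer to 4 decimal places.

MAP − MLE = -1.4364

Σxᵢ = 19. Posterior is Gamma(27, 11); MAP = (27−1)/11 = 26/11 ≈ 2.36364.
MLE = x̄ = 19/5 ≈ 3.80000.
Difference = 26/11 − 19/5 = -79/55 ≈ -1.4364.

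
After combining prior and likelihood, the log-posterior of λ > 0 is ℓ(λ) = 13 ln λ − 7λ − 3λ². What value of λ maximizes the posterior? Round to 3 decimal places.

λ̂_MAP = 1.000

ℓ'(λ) = 13/λ − 7 − 6λ. Setting this to zero and multiplying by λ: 6λ² + 7λ − 13 = 0.
λ = (−7 + √(7² + 4·6·13)) / (2·6) = (−7 + √361) / 12 = (−7 + 19)/12 = 1.
ℓ''(λ) = −13/λ² − 6 < 0, confirming a maximum.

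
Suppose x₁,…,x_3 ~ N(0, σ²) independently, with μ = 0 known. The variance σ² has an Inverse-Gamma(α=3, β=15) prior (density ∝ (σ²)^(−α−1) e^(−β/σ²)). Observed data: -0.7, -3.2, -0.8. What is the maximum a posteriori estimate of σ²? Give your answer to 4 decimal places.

σ̂²_MAP = 3.7609

Sum of squared deviations about the known mean: SS = (-0.7−0)² + (-3.2−0)² + (-0.8−0)² = 11.37.
The Normal likelihood contributes (σ²)^(−n/2) exp(−SS/(2σ²)), so the posterior is Inverse-Gamma(α + n/2, β + SS/2) = Inverse-Gamma(4.5, 20.685).
The mode of Inverse-Gamma(a, b) is b/(a+1) = 20.685/5.5 ≈ 3.7609.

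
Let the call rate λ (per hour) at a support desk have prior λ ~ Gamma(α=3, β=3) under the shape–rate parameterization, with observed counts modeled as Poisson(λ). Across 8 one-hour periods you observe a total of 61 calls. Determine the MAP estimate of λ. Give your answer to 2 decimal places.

Σxᵢ = 61, n = 8.
Posterior ∝ λ^2e^(−3λ) · λ^61e^(−8λ) = λ^63e^(−11λ), i.e. Gamma(shape=64, rate=11).
The mode of a Gamma(a, b) with a ≥ 1 (shape–rate) is (a−1)/b = 63/11 ≈ 5.73.

λ̂_MAP = 5.73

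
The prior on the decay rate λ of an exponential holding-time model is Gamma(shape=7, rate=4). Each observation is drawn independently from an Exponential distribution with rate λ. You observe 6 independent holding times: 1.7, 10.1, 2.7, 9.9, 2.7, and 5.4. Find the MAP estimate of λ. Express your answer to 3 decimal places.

λ̂_MAP = 0.329

The Exponential(rate=λ) likelihood is ∝ λ^n e^(−λΣtᵢ). Here n = 6 and Σtᵢ = 1.7 + 10.1 + 2.7 + 9.9 + 2.7 + 5.4 = 32.5.
Posterior ∝ λ^6e^(−4λ) · λ^6e^(−32.5λ) = λ^12e^(−36.5λ), i.e. Gamma(13, 36.5).
Mode = (a−1)/b = 12/36.5 ≈ 0.329.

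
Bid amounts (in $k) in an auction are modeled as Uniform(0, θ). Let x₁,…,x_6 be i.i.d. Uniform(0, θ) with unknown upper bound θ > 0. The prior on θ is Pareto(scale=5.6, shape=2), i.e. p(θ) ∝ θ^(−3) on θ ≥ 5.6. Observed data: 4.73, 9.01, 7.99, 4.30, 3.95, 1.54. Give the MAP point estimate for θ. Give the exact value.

θ̂_MAP = 9.01

The Uniform(0, θ) likelihood is θ^(−n) for θ ≥ max(xᵢ), zero otherwise. Here max(xᵢ) = 9.01.
Posterior ∝ θ^(−3) · θ^(−6) = θ^(−9) on θ ≥ max(5.6, 9.01) = 9.01.
This density is strictly decreasing in θ, so the posterior mode lies at the lower boundary of the support.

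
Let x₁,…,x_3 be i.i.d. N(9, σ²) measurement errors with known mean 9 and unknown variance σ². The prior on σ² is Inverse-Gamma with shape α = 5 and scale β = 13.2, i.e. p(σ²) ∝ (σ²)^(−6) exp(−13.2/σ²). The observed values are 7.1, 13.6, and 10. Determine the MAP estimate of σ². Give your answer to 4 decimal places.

Sum of squared deviations about the known mean: SS = (7.1−9)² + (13.6−9)² + (10−9)² = 25.77.
The Normal likelihood contributes (σ²)^(−n/2) exp(−SS/(2σ²)), so the posterior is Inverse-Gamma(α + n/2, β + SS/2) = Inverse-Gamma(6.5, 26.085).
The mode of Inverse-Gamma(a, b) is b/(a+1) = 26.085/7.5 ≈ 3.4780.

σ̂²_MAP = 3.4780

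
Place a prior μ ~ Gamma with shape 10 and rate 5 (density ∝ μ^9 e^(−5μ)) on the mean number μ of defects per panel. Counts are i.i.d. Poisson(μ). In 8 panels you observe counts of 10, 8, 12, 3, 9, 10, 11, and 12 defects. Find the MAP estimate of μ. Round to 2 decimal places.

μ̂_MAP = 6.46

Σxᵢ = 10+8+12+3+9+10+11+12 = 75, with n = 8.
Posterior ∝ μ^9e^(−5μ) · μ^75e^(−8μ) = μ^84e^(−13μ), i.e. Gamma(shape=85, rate=13).
The mode of a Gamma(a, b) with a ≥ 1 (shape–rate) is (a−1)/b = 84/13 ≈ 6.46.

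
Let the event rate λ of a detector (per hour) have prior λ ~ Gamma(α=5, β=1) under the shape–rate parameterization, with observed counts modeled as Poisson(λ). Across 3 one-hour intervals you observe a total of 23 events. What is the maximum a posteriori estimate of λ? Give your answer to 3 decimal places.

Σxᵢ = 23, n = 3.
Posterior ∝ λ^4e^(−1λ) · λ^23e^(−3λ) = λ^27e^(−4λ), i.e. Gamma(shape=28, rate=4).
The mode of a Gamma(a, b) with a ≥ 1 (shape–rate) is (a−1)/b = 27/4 ≈ 6.750.

λ̂_MAP = 6.750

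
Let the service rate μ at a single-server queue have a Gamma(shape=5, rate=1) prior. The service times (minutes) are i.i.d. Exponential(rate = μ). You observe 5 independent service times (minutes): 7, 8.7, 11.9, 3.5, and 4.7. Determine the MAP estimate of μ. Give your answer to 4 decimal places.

The Exponential(rate=μ) likelihood is ∝ μ^n e^(−μΣtᵢ). Here n = 5 and Σtᵢ = 7 + 8.7 + 11.9 + 3.5 + 4.7 = 35.8.
Posterior ∝ μ^4e^(−1μ) · μ^5e^(−35.8μ) = μ^9e^(−36.8μ), i.e. Gamma(10, 36.8).
Mode = (a−1)/b = 9/36.8 ≈ 0.2446.

μ̂_MAP = 0.2446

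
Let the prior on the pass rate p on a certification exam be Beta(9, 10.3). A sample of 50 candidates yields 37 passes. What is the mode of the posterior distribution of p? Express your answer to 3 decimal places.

p̂_MAP = 0.669

Prior: Beta(9, 10.3).
Data: 37 successes in 50 trials. The binomial likelihood contributes p^37(1−p)^13, so the posterior is Beta(9+37, 10.3+13) = Beta(46, 23.3).
For Beta(a, b) with a, b > 1 the mode is (a−1)/(a+b−2) = 45/67.3 ≈ 0.669.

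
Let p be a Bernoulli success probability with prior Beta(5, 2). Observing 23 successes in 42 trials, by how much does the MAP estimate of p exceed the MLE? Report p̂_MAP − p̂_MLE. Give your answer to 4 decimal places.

MAP − MLE = 0.0268

Posterior is Beta(28, 21); MAP = (28−1)/(49−2) = 27/47 ≈ 0.57447.
MLE ignores the prior: p̂_MLE = k/n = 23/42 ≈ 0.54762.
Difference = 27/47 − 23/42 = 53/1974 ≈ 0.0268.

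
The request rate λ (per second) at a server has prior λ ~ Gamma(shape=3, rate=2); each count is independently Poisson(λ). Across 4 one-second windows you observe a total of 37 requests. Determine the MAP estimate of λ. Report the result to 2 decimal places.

Σxᵢ = 37, n = 4.
Posterior ∝ λ^2e^(−2λ) · λ^37e^(−4λ) = λ^39e^(−6λ), i.e. Gamma(shape=40, rate=6).
The mode of a Gamma(a, b) with a ≥ 1 (shape–rate) is (a−1)/b = 39/6 ≈ 6.50.

λ̂_MAP = 6.50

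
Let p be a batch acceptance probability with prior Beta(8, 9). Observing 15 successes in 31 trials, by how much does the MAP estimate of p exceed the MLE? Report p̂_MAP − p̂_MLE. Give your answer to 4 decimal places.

MAP − MLE = -0.0056

Posterior is Beta(23, 25); MAP = (23−1)/(48−2) = 22/46 ≈ 0.47826.
MLE ignores the prior: p̂_MLE = k/n = 15/31 ≈ 0.48387.
Difference = 22/46 − 15/31 = -4/713 ≈ -0.0056.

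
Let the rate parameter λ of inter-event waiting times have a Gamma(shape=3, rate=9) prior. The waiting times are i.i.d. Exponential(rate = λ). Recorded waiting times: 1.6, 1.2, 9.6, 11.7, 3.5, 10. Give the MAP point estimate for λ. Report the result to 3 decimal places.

The Exponential(rate=λ) likelihood is ∝ λ^n e^(−λΣtᵢ). Here n = 6 and Σtᵢ = 1.6 + 1.2 + 9.6 + 11.7 + 3.5 + 10 = 37.6.
Posterior ∝ λ^2e^(−9λ) · λ^6e^(−37.6λ) = λ^8e^(−46.6λ), i.e. Gamma(9, 46.6).
Mode = (a−1)/b = 8/46.6 ≈ 0.172.

λ̂_MAP = 0.172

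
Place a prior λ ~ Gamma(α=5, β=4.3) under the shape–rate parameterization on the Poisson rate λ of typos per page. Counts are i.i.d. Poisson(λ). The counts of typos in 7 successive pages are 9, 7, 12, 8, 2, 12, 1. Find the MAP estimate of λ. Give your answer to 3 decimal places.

λ̂_MAP = 4.867

Σxᵢ = 9+7+12+8+2+12+1 = 51, with n = 7.
Posterior ∝ λ^4e^(−4.3λ) · λ^51e^(−7λ) = λ^55e^(−11.3λ), i.e. Gamma(shape=56, rate=11.3).
The mode of a Gamma(a, b) with a ≥ 1 (shape–rate) is (a−1)/b = 55/11.3 ≈ 4.867.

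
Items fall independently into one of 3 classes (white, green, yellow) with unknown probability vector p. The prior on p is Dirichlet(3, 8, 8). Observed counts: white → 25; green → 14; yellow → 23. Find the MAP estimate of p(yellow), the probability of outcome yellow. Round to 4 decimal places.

The posterior is Dirichlet(αᵢ + nᵢ) = Dirichlet(28, 22, 31).
For a Dirichlet(a₁,…,a_K) with all aᵢ > 1, the mode has j-th component (aⱼ − 1)/(Σaᵢ − K).
Here Σaᵢ = 81 and K = 3, so p(yellow) = (31 − 1)/(81 − 3) = 30/78 ≈ 0.3846.

MAP estimate of p(yellow) = 0.3846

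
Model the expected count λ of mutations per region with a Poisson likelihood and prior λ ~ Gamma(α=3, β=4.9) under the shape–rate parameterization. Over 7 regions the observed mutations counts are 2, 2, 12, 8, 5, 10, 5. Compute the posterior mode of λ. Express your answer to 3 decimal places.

λ̂_MAP = 3.866

Σxᵢ = 2+2+12+8+5+10+5 = 44, with n = 7.
Posterior ∝ λ^2e^(−4.9λ) · λ^44e^(−7λ) = λ^46e^(−11.9λ), i.e. Gamma(shape=47, rate=11.9).
The mode of a Gamma(a, b) with a ≥ 1 (shape–rate) is (a−1)/b = 46/11.9 ≈ 3.866.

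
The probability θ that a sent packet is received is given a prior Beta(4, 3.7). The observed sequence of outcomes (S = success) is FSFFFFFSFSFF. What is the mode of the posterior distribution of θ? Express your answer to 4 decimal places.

Prior: Beta(4, 3.7).
Data: 3 successes in 12 trials (from the sequence). The binomial likelihood contributes θ^3(1−θ)^9, so the posterior is Beta(4+3, 3.7+9) = Beta(7, 12.7).
For Beta(a, b) with a, b > 1 the mode is (a−1)/(a+b−2) = 6/17.7 ≈ 0.3390.

θ̂_MAP = 0.3390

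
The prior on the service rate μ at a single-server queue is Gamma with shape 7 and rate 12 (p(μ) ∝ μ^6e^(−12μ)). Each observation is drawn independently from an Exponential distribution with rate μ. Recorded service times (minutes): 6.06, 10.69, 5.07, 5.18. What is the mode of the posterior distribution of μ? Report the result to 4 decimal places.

μ̂_MAP = 0.2564

The Exponential(rate=μ) likelihood is ∝ μ^n e^(−μΣtᵢ). Here n = 4 and Σtᵢ = 6.06 + 10.69 + 5.07 + 5.18 = 27.
Posterior ∝ μ^6e^(−12μ) · μ^4e^(−27μ) = μ^10e^(−39μ), i.e. Gamma(11, 39).
Mode = (a−1)/b = 10/39 ≈ 0.2564.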